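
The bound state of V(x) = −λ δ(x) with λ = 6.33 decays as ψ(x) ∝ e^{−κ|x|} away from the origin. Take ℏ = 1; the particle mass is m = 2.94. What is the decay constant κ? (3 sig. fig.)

κ = 18.6

Integrating the TISE across x = 0 gives the cusp condition ψ'(0⁺) − ψ'(0⁻) = −(2mλ/ℏ²)ψ(0).
With ψ ∝ e^{−κ|x|} this yields −2κ = −2mλ/ℏ², so κ = mλ/ℏ² = 18.61.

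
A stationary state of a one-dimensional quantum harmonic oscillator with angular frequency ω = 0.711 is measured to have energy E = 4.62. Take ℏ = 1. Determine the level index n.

n = 6

E_n = ℏω(n + ½) ⇒ n = E/(ℏω) − ½ = 4.62/0.711 − 0.5 = 5.998 → n = 6.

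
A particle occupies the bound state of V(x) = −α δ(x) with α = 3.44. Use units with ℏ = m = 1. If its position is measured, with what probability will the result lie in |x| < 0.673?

P = 0.990

The normalised bound state is ψ = √κ e^{−κ|x|} with κ = mα/ℏ² = 3.440.
P(|x| < d) = ∫_{−d}^{d} κ e^{−2κ|x|} dx = 1 − e^{−2κd} = 1 − e^{−4.630} = 0.9902.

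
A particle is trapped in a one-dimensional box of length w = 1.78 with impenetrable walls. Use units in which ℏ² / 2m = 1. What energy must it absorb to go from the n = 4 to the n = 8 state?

ΔE = 150

E_n = n²π²ℏ²/(2mw²), so ΔE = (8² − 4²) π²ℏ²/(2mw²).
ΔE = 48 × π² / (2 × 0.5 × 1.78²) = 149.5.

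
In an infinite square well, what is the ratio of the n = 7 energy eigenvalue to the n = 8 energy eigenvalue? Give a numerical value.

0.765625

E_n = n²π²ℏ²/(2mL²) so the ratio is n₂²/n₁² = 49/64 = 0.765625.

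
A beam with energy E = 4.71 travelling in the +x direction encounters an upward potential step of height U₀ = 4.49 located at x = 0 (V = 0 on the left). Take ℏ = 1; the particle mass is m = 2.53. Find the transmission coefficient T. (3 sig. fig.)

On each side the TISE gives plane waves with k = √(2m(E − V))/ℏ: k₁ = √(2·2.53·4.71) = 4.882, k₂ = √(2·2.53·0.22) = 1.055.
Matching ψ and ψ′ at x = 0 gives r = (k₁ − k₂)/(k₁ + k₂), so R = r² = 0.4155 and T = 1 − R = 0.5845.

T = 0.585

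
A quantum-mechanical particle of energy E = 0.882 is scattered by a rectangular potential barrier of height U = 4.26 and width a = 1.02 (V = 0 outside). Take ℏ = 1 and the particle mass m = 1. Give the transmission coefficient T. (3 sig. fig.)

Since E < U the interior solution is evanescent with decay constant κ = √(2m(U − E))/ℏ = 2.599.
κa = 2.651, sinh(κa) = 7.050.
Matching ψ, ψ′ at both faces gives T = [1 + U² sinh²(κa) / (4E(U − E))]⁻¹ = 1/76.69 = 0.0130.

T = 0.0130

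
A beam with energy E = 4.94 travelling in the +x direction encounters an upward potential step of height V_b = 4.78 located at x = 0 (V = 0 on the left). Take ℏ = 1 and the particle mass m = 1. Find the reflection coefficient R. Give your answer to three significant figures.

The wavenumbers are k₁ = √(2mE)/ℏ = 3.143 on the left and k₂ = √(2m(E − V_b))/ℏ = 0.5657 on the right.
Matching ψ and ψ′ at x = 0 gives r = (k₁ − k₂)/(k₁ + k₂), so R = r² = 0.4830 and T = 1 − R = 0.5170.

R = 0.483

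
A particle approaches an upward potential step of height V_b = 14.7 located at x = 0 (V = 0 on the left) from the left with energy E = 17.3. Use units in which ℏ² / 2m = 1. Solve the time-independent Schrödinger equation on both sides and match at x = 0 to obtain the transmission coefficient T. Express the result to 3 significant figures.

T = 0.805

The wavenumbers are k₁ = √(2mE)/ℏ = 4.159 on the left and k₂ = √(2m(E − V_b))/ℏ = 1.612 on the right.
Continuity of ψ and ψ′ at the step yields the reflection amplitude r = (k₁ − k₂)/(k₁ + k₂) = 0.4413; thus R = |r|² = 0.1947, T = 0.8053.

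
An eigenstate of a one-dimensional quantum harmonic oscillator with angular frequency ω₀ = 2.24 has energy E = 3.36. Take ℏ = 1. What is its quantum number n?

n = 1

E_n = ℏω₀(n + ½) ⇒ n = E/(ℏω₀) − ½ = 3.36/2.24 − 0.5 = 1.000 → n = 1.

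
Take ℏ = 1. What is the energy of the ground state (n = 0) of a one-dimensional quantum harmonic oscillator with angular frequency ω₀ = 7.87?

E = 3.94

The oscillator eigenvalues are E_n = ℏω₀(n + ½), so E_0 = 7.87 × 0.5 = 3.935.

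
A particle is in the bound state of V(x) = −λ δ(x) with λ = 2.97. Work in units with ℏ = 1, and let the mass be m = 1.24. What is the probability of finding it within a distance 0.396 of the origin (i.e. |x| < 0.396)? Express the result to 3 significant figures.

P = 0.946

The normalised bound state is ψ = √κ e^{−κ|x|} with κ = mλ/ℏ² = 3.683.
P(|x| < d) = ∫_{−d}^{d} κ e^{−2κ|x|} dx = 1 − e^{−2κd} = 1 − e^{−2.917} = 0.9459.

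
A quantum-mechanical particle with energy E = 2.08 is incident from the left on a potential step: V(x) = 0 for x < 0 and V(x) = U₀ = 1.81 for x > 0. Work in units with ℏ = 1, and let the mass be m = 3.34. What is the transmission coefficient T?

T = 0.779

The wavenumbers are k₁ = √(2mE)/ℏ = 3.728 on the left and k₂ = √(2m(E − U₀))/ℏ = 1.343 on the right.
Continuity of ψ and ψ′ at the step yields the reflection amplitude r = (k₁ − k₂)/(k₁ + k₂) = 0.4703; thus R = |r|² = 0.2212, T = 0.7788.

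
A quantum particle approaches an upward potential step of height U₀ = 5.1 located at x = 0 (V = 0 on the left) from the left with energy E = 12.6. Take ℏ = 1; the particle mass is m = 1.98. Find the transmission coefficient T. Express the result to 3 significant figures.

T = 0.983

On each side the TISE gives plane waves with k = √(2m(E − V))/ℏ: k₁ = √(2·1.98·12.6) = 7.064, k₂ = √(2·1.98·7.5) = 5.450.
Matching ψ and ψ′ at x = 0 gives r = (k₁ − k₂)/(k₁ + k₂), so R = r² = 0.01663 and T = 1 − R = 0.9834.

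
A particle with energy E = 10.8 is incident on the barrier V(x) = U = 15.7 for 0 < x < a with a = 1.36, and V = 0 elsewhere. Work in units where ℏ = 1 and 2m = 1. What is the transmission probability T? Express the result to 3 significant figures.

T = 0.00831

E < U: inside the barrier ψ ∝ e^{±κx} with κ = √(2m(U − E))/ℏ = 2.214.
κa = 3.010, sinh(κa) = 10.12.
Matching ψ, ψ′ at both faces gives T = [1 + U² sinh²(κa) / (4E(U − E))]⁻¹ = 1/120.4 = 0.00831.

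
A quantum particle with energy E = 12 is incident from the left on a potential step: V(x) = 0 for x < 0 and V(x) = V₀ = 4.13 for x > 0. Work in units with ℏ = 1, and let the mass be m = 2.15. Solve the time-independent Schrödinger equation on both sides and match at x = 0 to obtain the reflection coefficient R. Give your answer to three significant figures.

The wavenumbers are k₁ = √(2mE)/ℏ = 7.183 on the left and k₂ = √(2m(E − V₀))/ℏ = 5.817 on the right.
Continuity of ψ and ψ′ at the step yields the reflection amplitude r = (k₁ − k₂)/(k₁ + k₂) = 0.1051; thus R = |r|² = 0.01104, T = 0.9890.

R = 0.0110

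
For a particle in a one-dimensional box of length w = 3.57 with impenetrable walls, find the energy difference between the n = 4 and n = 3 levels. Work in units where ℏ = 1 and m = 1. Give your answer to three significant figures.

ΔE = 2.71

E_n = n²π²ℏ²/(2mw²), so ΔE = (4² − 3²) π²ℏ²/(2mw²).
ΔE = 7 × π² / (2 × 1 × 3.57²) = 2.710.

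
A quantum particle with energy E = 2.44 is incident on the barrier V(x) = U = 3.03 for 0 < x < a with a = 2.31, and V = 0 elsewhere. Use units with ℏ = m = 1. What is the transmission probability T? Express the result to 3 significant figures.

T = 0.0165

Since E < U the interior solution is evanescent with decay constant κ = √(2m(U − E))/ℏ = 1.086.
κa = 2.509, sinh(κa) = 6.108.
The exact tunnelling result is T⁻¹ = 1 + U² sinh²(κa) / [4E(U − E)] = 60.47, so T = 0.0165.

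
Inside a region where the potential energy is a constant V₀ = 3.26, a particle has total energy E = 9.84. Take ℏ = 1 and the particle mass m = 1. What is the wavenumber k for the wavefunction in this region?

k = 3.63

With E > V₀ the solution is oscillatory, ψ ∝ e^{±ikx} with k = √(2m(E − V₀))/ℏ.
k = √(2 × 1 × 6.58) = 3.628.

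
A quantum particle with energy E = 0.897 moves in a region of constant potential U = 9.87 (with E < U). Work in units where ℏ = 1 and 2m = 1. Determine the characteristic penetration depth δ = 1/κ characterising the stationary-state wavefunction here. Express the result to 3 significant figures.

δ = 0.334

Since E < U the TISE in this region is ψ'' = κ²ψ with κ = √(2m(U − E))/ℏ.
κ = √(2 × 0.5 × 8.973) = 2.995. The penetration depth is δ = 1/κ = 0.334.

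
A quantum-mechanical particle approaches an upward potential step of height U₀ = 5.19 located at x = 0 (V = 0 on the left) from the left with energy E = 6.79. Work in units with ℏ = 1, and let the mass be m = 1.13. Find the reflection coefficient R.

The wavenumbers are k₁ = √(2mE)/ℏ = 3.917 on the left and k₂ = √(2m(E − U₀))/ℏ = 1.902 on the right.
Matching ψ and ψ′ at x = 0 gives r = (k₁ − k₂)/(k₁ + k₂), so R = r² = 0.1200 and T = 1 − R = 0.8800.

R = 0.120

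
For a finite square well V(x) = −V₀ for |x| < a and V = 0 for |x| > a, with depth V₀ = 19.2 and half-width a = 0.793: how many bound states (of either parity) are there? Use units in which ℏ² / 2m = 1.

The dimensionless depth is z₀ = a√(2mV₀)/ℏ = 0.793 × √(19.20) = 3.475.
A new bound state (alternating even/odd) appears each time z₀ passes a multiple of π/2, so N = ⌊2z₀/π⌋ + 1 = ⌊2.212⌋ + 1 = 3.

N = 3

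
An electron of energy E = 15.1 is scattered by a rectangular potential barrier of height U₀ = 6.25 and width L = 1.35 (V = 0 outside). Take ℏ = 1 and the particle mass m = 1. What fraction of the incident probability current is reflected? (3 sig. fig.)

Above the barrier the interior wavenumber is k₂ = √(2m(E − U₀))/ℏ = 4.207, giving phase k₂L = 5.680.
T = [1 + U₀² sin²(k₂L) / (4E(E − U₀))]⁻¹ = 1/1.024 = 0.977.
R = 1 − T = 0.0230.

R = 0.0230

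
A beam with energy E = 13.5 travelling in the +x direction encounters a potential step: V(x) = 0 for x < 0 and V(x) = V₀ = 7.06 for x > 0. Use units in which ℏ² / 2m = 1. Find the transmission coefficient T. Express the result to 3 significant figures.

T = 0.967

The wavenumbers are k₁ = √(2mE)/ℏ = 3.674 on the left and k₂ = √(2m(E − V₀))/ℏ = 2.538 on the right.
Matching ψ and ψ′ at x = 0 gives r = (k₁ − k₂)/(k₁ + k₂), so R = r² = 0.03347 and T = 1 − R = 0.9665.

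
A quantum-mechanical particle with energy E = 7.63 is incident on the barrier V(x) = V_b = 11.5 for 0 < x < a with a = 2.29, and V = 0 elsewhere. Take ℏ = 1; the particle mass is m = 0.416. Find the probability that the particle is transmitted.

T = 0.000963

E < V_b: inside the barrier ψ ∝ e^{±κx} with κ = √(2m(V_b − E))/ℏ = 1.794.
κa = 4.109, sinh(κa) = 30.44.
The exact tunnelling result is T⁻¹ = 1 + V_b² sinh²(κa) / [4E(V_b − E)] = 1038, so T = 0.000963.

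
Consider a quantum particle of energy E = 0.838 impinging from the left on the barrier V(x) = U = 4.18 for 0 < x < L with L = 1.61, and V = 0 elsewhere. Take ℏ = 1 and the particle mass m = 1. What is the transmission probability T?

E < U: inside the barrier ψ ∝ e^{±κx} with κ = √(2m(U − E))/ℏ = 2.585.
κL = 4.162, sinh(κL) = 32.11.
Matching ψ, ψ′ at both faces gives T = [1 + U² sinh²(κL) / (4E(U − E))]⁻¹ = 1/1609 = 0.000622.

T = 0.000622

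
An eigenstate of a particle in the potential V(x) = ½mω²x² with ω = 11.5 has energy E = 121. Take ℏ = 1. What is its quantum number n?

n = 10

Invert E_n = (n + ½)ℏω: n = E/ℏω − ½ = 10.022, so n = 10.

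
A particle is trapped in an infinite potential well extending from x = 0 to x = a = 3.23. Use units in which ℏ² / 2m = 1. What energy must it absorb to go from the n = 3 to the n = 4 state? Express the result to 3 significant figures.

ΔE = 6.62

E_n = n²π²ℏ²/(2ma²), so ΔE = (4² − 3²) π²ℏ²/(2ma²).
ΔE = 7 × π² / (2 × 0.5 × 3.23²) = 6.622.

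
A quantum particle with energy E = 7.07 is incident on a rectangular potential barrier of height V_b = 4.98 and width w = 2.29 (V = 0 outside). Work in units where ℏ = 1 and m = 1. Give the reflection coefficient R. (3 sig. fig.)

E > V_b: inside the barrier k₂ = √(2m(E − V_b))/ℏ = 2.045, k₂w = 4.682.
Matching at both interfaces gives T⁻¹ = 1 + V_b² sin²(k₂w) / [4E(E − V_b)] = 1.419, hence T = 0.705.
R = 1 − T = 0.295.

R = 0.295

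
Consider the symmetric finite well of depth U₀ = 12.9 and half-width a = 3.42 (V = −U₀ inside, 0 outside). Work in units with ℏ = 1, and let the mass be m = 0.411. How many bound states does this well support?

N = 8

The dimensionless depth is z₀ = a√(2mU₀)/ℏ = 3.42 × √(10.60) = 11.14.
The even/odd transcendental equations gain one root per π/2 in z₀, giving N = 1 + ⌊2z₀/π⌋ = 1 + ⌊7.090⌋ = 8.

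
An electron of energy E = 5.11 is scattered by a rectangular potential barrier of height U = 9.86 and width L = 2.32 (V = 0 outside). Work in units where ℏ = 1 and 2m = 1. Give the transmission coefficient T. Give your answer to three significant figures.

T = 0.000162

E < U: inside the barrier ψ ∝ e^{±κx} with κ = √(2m(U − E))/ℏ = 2.179.
κL = 5.056, sinh(κL) = 78.50.
Matching ψ, ψ′ at both faces gives T = [1 + U² sinh²(κL) / (4E(U − E))]⁻¹ = 1/6172 = 0.000162.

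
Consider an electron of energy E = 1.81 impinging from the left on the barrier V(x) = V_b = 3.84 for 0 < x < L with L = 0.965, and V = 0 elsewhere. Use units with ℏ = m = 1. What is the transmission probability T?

T = 0.0784

Since E < V_b the interior solution is evanescent with decay constant κ = √(2m(V_b − E))/ℏ = 2.015.
κL = 1.944, sinh(κL) = 3.423.
Matching ψ, ψ′ at both faces gives T = [1 + V_b² sinh²(κL) / (4E(V_b − E))]⁻¹ = 1/12.76 = 0.0784.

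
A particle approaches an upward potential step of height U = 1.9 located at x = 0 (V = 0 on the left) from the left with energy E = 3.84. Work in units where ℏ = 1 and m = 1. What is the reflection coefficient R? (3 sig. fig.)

On each side the TISE gives plane waves with k = √(2m(E − V))/ℏ: k₁ = √(2·1·3.84) = 2.771, k₂ = √(2·1·1.94) = 1.970.
Matching ψ and ψ′ at x = 0 gives r = (k₁ − k₂)/(k₁ + k₂), so R = r² = 0.02858 and T = 1 − R = 0.9714.

R = 0.0286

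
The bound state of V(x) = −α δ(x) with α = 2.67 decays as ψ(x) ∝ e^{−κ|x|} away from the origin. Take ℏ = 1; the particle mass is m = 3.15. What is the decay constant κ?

Integrating the TISE across x = 0 gives the cusp condition ψ'(0⁺) − ψ'(0⁻) = −(2mα/ℏ²)ψ(0).
With ψ ∝ e^{−κ|x|} this yields −2κ = −2mα/ℏ², so κ = mα/ℏ² = 8.411.

κ = 8.41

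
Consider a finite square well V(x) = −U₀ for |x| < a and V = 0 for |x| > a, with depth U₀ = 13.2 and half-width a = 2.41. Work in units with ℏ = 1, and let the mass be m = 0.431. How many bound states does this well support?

The dimensionless depth is z₀ = a√(2mU₀)/ℏ = 2.41 × √(11.38) = 8.129.
The even/odd transcendental equations gain one root per π/2 in z₀, giving N = 1 + ⌊2z₀/π⌋ = 1 + ⌊5.175⌋ = 6.

N = 6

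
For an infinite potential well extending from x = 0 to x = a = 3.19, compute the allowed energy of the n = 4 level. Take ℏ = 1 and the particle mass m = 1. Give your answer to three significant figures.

Requiring ψ(0) = ψ(a) = 0 quantises k = nπ/a, hence E_n = ℏ²k²/2m = n²π²ℏ²/(2ma²).
E_4 = 4² × π² / (2 × 1 × 3.19²) = 7.759.

E = 7.76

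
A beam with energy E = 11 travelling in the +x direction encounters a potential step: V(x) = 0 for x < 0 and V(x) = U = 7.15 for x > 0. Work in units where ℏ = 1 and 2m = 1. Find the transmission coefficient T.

On each side the TISE gives plane waves with k = √(2m(E − V))/ℏ: k₁ = √(2·½·11) = 3.317, k₂ = √(2·½·3.85) = 1.962.
Continuity of ψ and ψ′ at the step yields the reflection amplitude r = (k₁ − k₂)/(k₁ + k₂) = 0.2566; thus R = |r|² = 0.06584, T = 0.9342.

T = 0.934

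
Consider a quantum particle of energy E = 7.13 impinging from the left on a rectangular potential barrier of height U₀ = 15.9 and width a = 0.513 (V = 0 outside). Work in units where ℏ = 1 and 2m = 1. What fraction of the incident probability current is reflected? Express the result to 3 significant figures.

E < U₀: inside the barrier ψ ∝ e^{±κx} with κ = √(2m(U₀ − E))/ℏ = 2.961.
κa = 1.519, sinh(κa) = 2.175.
The exact tunnelling result is T⁻¹ = 1 + U₀² sinh²(κa) / [4E(U₀ − E)] = 5.781, so T = 0.173.
R = 1 − T = 0.827.

R = 0.827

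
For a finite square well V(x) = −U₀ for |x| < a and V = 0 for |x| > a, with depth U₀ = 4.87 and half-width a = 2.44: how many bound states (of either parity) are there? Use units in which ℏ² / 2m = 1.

N = 4

The dimensionless depth is z₀ = a√(2mU₀)/ℏ = 2.44 × √(4.870) = 5.385.
The even/odd transcendental equations gain one root per π/2 in z₀, giving N = 1 + ⌊2z₀/π⌋ = 1 + ⌊3.428⌋ = 4.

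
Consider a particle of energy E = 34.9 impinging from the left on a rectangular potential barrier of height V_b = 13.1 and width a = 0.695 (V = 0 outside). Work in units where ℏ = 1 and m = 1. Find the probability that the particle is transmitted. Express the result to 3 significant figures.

T = 0.947

Above the barrier the interior wavenumber is k₂ = √(2m(E − V_b))/ℏ = 6.603, giving phase k₂a = 4.589.
Matching at both interfaces gives T⁻¹ = 1 + V_b² sin²(k₂a) / [4E(E − V_b)] = 1.056, hence T = 0.947.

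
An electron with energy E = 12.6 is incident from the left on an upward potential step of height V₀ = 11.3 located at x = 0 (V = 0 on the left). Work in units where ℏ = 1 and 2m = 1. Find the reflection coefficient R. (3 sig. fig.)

The wavenumbers are k₁ = √(2mE)/ℏ = 3.550 on the left and k₂ = √(2m(E − V₀))/ℏ = 1.140 on the right.
Matching ψ and ψ′ at x = 0 gives r = (k₁ − k₂)/(k₁ + k₂), so R = r² = 0.2640 and T = 1 − R = 0.7360.

R = 0.264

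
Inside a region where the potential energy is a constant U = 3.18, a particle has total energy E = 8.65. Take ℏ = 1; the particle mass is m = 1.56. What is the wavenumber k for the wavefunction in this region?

k = 4.13

With E > U the solution is oscillatory, ψ ∝ e^{±ikx} with k = √(2m(E − U))/ℏ.
k = √(2 × 1.56 × 5.47) = 4.131.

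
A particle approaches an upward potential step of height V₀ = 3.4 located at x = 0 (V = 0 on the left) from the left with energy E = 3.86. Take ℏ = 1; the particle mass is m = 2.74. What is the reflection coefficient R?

R = 0.237

On each side the TISE gives plane waves with k = √(2m(E − V))/ℏ: k₁ = √(2·2.74·3.86) = 4.599, k₂ = √(2·2.74·0.46) = 1.588.
Matching ψ and ψ′ at x = 0 gives r = (k₁ − k₂)/(k₁ + k₂), so R = r² = 0.2369 and T = 1 − R = 0.7631.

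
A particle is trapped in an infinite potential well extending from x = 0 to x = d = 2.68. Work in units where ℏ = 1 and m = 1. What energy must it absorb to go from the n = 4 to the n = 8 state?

ΔE = 33.0

E_n = n²π²ℏ²/(2md²), so ΔE = (8² − 4²) π²ℏ²/(2md²).
ΔE = 48 × π² / (2 × 1 × 2.68²) = 32.98.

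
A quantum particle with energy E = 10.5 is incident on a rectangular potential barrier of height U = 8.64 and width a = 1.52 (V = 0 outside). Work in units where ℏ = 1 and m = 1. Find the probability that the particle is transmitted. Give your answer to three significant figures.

E > U: inside the barrier k₂ = √(2m(E − U))/ℏ = 1.929, k₂a = 2.932.
Matching at both interfaces gives T⁻¹ = 1 + U² sin²(k₂a) / [4E(E − U)] = 1.041, hence T = 0.960.

T = 0.960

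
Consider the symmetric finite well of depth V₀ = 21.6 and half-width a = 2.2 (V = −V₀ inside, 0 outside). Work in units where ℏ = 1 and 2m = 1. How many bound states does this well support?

N = 7

The dimensionless depth is z₀ = a√(2mV₀)/ℏ = 2.2 × √(21.60) = 10.22.
A new bound state (alternating even/odd) appears each time z₀ passes a multiple of π/2, so N = ⌊2z₀/π⌋ + 1 = ⌊6.509⌋ + 1 = 7.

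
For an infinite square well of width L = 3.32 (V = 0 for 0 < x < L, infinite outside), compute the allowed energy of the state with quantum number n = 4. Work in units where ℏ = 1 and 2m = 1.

E = 14.3

The infinite-well eigenfunctions ψ_n = √(2/L) sin(nπx/L) vanish at both walls, giving E_n = n²π²ℏ²/(2mL²).
E_4 = 4² × π² / (2 × 0.5 × 3.32²) = 14.33.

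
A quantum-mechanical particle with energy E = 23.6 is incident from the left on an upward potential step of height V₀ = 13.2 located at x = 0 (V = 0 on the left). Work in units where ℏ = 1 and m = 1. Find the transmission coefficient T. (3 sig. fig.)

The wavenumbers are k₁ = √(2mE)/ℏ = 6.870 on the left and k₂ = √(2m(E − V₀))/ℏ = 4.561 on the right.
Continuity of ψ and ψ′ at the step yields the reflection amplitude r = (k₁ − k₂)/(k₁ + k₂) = 0.2020; thus R = |r|² = 0.04082, T = 0.9592.

T = 0.959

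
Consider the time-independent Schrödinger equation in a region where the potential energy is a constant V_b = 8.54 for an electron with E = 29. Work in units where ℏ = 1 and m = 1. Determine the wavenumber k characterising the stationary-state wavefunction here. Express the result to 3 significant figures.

With E > V_b the solution is oscillatory, ψ ∝ e^{±ikx} with k = √(2m(E − V_b))/ℏ.
k = √(2 × 1 × 20.46) = 6.397.

k = 6.40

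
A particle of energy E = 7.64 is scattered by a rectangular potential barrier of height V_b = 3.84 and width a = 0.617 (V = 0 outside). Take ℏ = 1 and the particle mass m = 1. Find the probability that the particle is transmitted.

Above the barrier the interior wavenumber is k₂ = √(2m(E − V_b))/ℏ = 2.757, giving phase k₂a = 1.701.
T = [1 + V_b² sin²(k₂a) / (4E(E − V_b))]⁻¹ = 1/1.125 = 0.889.

T = 0.889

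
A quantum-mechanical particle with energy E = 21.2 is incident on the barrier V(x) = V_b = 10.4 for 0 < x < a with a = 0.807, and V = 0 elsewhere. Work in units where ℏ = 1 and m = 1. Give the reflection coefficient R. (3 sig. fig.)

E > V_b: inside the barrier k₂ = √(2m(E − V_b))/ℏ = 4.648, k₂a = 3.751.
Matching at both interfaces gives T⁻¹ = 1 + V_b² sin²(k₂a) / [4E(E − V_b)] = 1.039, hence T = 0.963.
R = 1 − T = 0.0372.

R = 0.0372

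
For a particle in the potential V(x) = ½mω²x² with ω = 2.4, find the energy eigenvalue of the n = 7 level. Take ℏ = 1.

Using E_n = (n + ½)ℏω: E_7 = 7.5 × 2.4 = 18.00.

E = 18.0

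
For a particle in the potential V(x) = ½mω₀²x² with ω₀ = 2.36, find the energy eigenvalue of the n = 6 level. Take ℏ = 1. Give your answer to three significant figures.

E = 15.3

The oscillator eigenvalues are E_n = ℏω₀(n + ½), so E_6 = 2.36 × 6.5 = 15.34.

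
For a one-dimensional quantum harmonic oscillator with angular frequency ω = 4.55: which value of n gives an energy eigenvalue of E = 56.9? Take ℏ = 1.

E_n = ℏω(n + ½) ⇒ n = E/(ℏω) − ½ = 56.9/4.55 − 0.5 = 12.005 → n = 12.

n = 12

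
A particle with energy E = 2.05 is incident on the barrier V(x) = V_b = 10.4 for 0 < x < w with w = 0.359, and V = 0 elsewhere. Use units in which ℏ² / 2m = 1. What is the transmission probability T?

Since E < V_b the interior solution is evanescent with decay constant κ = √(2m(V_b − E))/ℏ = 2.890.
κw = 1.037, sinh(κw) = 1.234.
Matching ψ, ψ′ at both faces gives T = [1 + V_b² sinh²(κw) / (4E(V_b − E))]⁻¹ = 1/3.404 = 0.294.

T = 0.294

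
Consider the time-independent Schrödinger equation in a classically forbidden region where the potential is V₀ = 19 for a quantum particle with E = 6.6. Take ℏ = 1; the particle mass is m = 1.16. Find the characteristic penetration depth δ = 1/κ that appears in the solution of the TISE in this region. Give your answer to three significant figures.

Since E < V₀ the TISE in this region is ψ'' = κ²ψ with κ = √(2m(V₀ − E))/ℏ.
κ = √(2 × 1.16 × 12.4) = 5.364. The penetration depth is δ = 1/κ = 0.186.

δ = 0.186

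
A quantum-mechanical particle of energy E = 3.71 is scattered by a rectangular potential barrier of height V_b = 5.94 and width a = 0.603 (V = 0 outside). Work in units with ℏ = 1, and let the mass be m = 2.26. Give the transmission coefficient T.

T = 0.0785

Since E < V_b the interior solution is evanescent with decay constant κ = √(2m(V_b − E))/ℏ = 3.175.
κa = 1.914, sinh(κa) = 3.318.
Matching ψ, ψ′ at both faces gives T = [1 + V_b² sinh²(κa) / (4E(V_b − E))]⁻¹ = 1/12.74 = 0.0785.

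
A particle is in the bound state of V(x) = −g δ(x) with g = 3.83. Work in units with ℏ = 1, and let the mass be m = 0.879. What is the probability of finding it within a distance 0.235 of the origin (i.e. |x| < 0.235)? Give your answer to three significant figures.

P = 0.794

The normalised bound state is ψ = √κ e^{−κ|x|} with κ = mg/ℏ² = 3.367.
P(|x| < d) = ∫_{−d}^{d} κ e^{−2κ|x|} dx = 1 − e^{−2κd} = 1 − e^{−1.582} = 0.7945.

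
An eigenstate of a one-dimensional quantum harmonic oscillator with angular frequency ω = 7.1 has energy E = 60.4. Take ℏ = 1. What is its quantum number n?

E_n = ℏω(n + ½) ⇒ n = E/(ℏω) − ½ = 60.4/7.1 − 0.5 = 8.007 → n = 8.

n = 8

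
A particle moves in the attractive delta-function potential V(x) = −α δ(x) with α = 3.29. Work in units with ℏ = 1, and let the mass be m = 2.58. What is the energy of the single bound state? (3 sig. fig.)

For x ≠ 0 the bound state is ψ ∝ e^{−κ|x|}; integrating the TISE across the delta gives the cusp condition 2κ = 2mα/ℏ², so κ = 8.488.
Then E = −ℏ²κ²/(2m) = −mα²/(2ℏ²) = -13.96.

E = -14.0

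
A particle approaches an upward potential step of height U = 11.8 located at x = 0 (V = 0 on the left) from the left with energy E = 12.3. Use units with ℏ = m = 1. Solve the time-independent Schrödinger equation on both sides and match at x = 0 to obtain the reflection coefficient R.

On each side the TISE gives plane waves with k = √(2m(E − V))/ℏ: k₁ = √(2·1·12.3) = 4.960, k₂ = √(2·1·0.5) = 1.000.
Matching ψ and ψ′ at x = 0 gives r = (k₁ − k₂)/(k₁ + k₂), so R = r² = 0.4415 and T = 1 − R = 0.5585.

R = 0.441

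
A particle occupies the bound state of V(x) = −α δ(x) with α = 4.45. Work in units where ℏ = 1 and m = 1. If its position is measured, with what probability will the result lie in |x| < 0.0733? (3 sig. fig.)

The normalised bound state is ψ = √κ e^{−κ|x|} with κ = mα/ℏ² = 4.450.
P(|x| < d) = ∫_{−d}^{d} κ e^{−2κ|x|} dx = 1 − e^{−2κd} = 1 − e^{−0.6524} = 0.4792.

P = 0.479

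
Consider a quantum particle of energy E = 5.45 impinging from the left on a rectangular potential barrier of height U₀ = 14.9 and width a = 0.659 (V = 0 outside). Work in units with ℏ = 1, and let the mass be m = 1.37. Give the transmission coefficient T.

E < U₀: inside the barrier ψ ∝ e^{±κx} with κ = √(2m(U₀ − E))/ℏ = 5.089.
κa = 3.353, sinh(κa) = 14.28.
The exact tunnelling result is T⁻¹ = 1 + U₀² sinh²(κa) / [4E(U₀ − E)] = 220.8, so T = 0.00453.

T = 0.00453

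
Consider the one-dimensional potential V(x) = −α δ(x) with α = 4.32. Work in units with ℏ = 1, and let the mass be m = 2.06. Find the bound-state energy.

E = -19.2

The bound state is ψ(x) = √κ e^{−κ|x|}. The derivative jump ψ'(0⁺) − ψ'(0⁻) = −(2mα/ℏ²)ψ(0) fixes κ = mα/ℏ² = 8.899.
Then E = −ℏ²κ²/(2m) = −mα²/(2ℏ²) = -19.22.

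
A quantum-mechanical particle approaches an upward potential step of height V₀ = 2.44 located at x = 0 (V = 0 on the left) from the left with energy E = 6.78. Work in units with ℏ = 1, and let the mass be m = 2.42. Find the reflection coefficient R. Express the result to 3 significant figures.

The wavenumbers are k₁ = √(2mE)/ℏ = 5.728 on the left and k₂ = √(2m(E − V₀))/ℏ = 4.583 on the right.
Continuity of ψ and ψ′ at the step yields the reflection amplitude r = (k₁ − k₂)/(k₁ + k₂) = 0.1111; thus R = |r|² = 0.01234, T = 0.9877.

R = 0.0123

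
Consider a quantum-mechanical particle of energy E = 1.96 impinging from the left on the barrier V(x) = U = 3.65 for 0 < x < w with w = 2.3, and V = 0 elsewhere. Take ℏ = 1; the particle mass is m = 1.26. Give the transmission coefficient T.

E < U: inside the barrier ψ ∝ e^{±κx} with κ = √(2m(U − E))/ℏ = 2.064.
κw = 4.746, sinh(κw) = 57.58.
The exact tunnelling result is T⁻¹ = 1 + U² sinh²(κw) / [4E(U − E)] = 3335, so T = 0.000300.

T = 0.000300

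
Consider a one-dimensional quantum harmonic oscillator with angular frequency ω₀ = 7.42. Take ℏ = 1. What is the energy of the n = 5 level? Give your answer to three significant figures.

E = 40.8

The oscillator eigenvalues are E_n = ℏω₀(n + ½), so E_5 = 7.42 × 5.5 = 40.81.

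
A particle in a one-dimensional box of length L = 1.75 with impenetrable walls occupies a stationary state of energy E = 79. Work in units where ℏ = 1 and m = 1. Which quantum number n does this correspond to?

From E_n = n²π²ℏ²/(2mL²) invert to n = √(2mL²E)/(πℏ).
n = (1.75/π) × √(2 × 1 × 79) = 7.002 → n = 7.

n = 7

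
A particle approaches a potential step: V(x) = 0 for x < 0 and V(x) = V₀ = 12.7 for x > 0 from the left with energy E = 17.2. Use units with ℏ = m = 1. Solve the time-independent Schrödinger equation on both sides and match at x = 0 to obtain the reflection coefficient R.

R = 0.104

The wavenumbers are k₁ = √(2mE)/ℏ = 5.865 on the left and k₂ = √(2m(E − V₀))/ℏ = 3.000 on the right.
Matching ψ and ψ′ at x = 0 gives r = (k₁ − k₂)/(k₁ + k₂), so R = r² = 0.1045 and T = 1 − R = 0.8955.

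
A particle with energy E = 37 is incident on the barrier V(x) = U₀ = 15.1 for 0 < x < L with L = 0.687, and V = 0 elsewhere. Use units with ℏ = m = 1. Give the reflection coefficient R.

Above the barrier the interior wavenumber is k₂ = √(2m(E − U₀))/ℏ = 6.618, giving phase k₂L = 4.547.
T = [1 + U₀² sin²(k₂L) / (4E(E − U₀))]⁻¹ = 1/1.068 = 0.936.
R = 1 − T = 0.0641.

R = 0.0641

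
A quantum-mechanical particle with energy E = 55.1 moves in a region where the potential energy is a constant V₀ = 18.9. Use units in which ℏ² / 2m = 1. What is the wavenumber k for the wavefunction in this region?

k = 6.02

With E > V₀ the solution is oscillatory, ψ ∝ e^{±ikx} with k = √(2m(E − V₀))/ℏ.
k = √(2 × 0.5 × 36.2) = 6.017.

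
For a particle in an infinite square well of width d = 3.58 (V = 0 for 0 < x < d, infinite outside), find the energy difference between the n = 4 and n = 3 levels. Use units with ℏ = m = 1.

E_n = n²π²ℏ²/(2md²), so ΔE = (4² − 3²) π²ℏ²/(2md²).
ΔE = 7 × π² / (2 × 1 × 3.58²) = 2.695.

ΔE = 2.70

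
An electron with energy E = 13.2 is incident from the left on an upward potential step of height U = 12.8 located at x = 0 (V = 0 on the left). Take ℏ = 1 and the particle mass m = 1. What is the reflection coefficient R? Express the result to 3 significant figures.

On each side the TISE gives plane waves with k = √(2m(E − V))/ℏ: k₁ = √(2·1·13.2) = 5.138, k₂ = √(2·1·0.4) = 0.8944.
Continuity of ψ and ψ′ at the step yields the reflection amplitude r = (k₁ − k₂)/(k₁ + k₂) = 0.7035; thus R = |r|² = 0.4949, T = 0.5051.

R = 0.495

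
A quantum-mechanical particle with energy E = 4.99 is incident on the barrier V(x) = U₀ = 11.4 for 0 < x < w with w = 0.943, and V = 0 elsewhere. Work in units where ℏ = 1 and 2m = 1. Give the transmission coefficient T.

T = 0.0327

E < U₀: inside the barrier ψ ∝ e^{±κx} with κ = √(2m(U₀ − E))/ℏ = 2.532.
κw = 2.387, sinh(κw) = 5.397.
The exact tunnelling result is T⁻¹ = 1 + U₀² sinh²(κw) / [4E(U₀ − E)] = 30.59, so T = 0.0327.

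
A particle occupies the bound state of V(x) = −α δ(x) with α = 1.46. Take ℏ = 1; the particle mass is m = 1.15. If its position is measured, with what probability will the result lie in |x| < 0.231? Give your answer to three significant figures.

The normalised bound state is ψ = √κ e^{−κ|x|} with κ = mα/ℏ² = 1.679.
P(|x| < d) = ∫_{−d}^{d} κ e^{−2κ|x|} dx = 1 − e^{−2κd} = 1 − e^{−0.7757} = 0.5396.

P = 0.540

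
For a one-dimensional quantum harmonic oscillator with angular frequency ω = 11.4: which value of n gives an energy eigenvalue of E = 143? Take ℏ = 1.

n = 12

E_n = ℏω(n + ½) ⇒ n = E/(ℏω) − ½ = 143/11.4 − 0.5 = 12.044 → n = 12.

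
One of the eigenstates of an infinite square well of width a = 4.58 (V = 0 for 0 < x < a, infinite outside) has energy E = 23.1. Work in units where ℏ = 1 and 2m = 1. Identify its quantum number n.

From E_n = n²π²ℏ²/(2ma²) invert to n = √(2ma²E)/(πℏ).
n = (4.58/π) × √(2 × 0.5 × 23.1) = 7.007 → n = 7.

n = 7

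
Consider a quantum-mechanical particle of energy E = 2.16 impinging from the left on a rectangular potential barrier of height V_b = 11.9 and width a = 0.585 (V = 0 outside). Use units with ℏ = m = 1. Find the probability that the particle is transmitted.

Since E < V_b the interior solution is evanescent with decay constant κ = √(2m(V_b − E))/ℏ = 4.414.
κa = 2.582, sinh(κa) = 6.574.
The exact tunnelling result is T⁻¹ = 1 + V_b² sinh²(κa) / [4E(V_b − E)] = 73.72, so T = 0.0136.

T = 0.0136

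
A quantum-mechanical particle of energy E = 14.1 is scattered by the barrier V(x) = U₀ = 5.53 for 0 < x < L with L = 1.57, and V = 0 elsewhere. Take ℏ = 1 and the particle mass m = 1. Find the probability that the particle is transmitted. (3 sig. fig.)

Above the barrier the interior wavenumber is k₂ = √(2m(E − U₀))/ℏ = 4.140, giving phase k₂L = 6.500.
Matching at both interfaces gives T⁻¹ = 1 + U₀² sin²(k₂L) / [4E(E − U₀)] = 1.003, hence T = 0.997.

T = 0.997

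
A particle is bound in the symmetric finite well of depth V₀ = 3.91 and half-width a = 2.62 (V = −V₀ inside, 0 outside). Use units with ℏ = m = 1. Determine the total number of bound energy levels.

Define the well-strength parameter z₀ = (a/ℏ)√(2mV₀) = 2.62 × √(2·1·3.91) = 7.327.
The even/odd transcendental equations gain one root per π/2 in z₀, giving N = 1 + ⌊2z₀/π⌋ = 1 + ⌊4.664⌋ = 5.

N = 5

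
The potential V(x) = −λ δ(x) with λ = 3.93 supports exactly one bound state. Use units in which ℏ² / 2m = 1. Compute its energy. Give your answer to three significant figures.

For x ≠ 0 the bound state is ψ ∝ e^{−κ|x|}; integrating the TISE across the delta gives the cusp condition 2κ = 2mλ/ℏ², so κ = 1.965.
Then E = −ℏ²κ²/(2m) = −mλ²/(2ℏ²) = -3.861.

E = -3.86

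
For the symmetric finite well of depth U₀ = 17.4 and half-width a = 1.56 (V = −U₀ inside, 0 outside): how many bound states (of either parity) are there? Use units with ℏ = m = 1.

N = 6

Define the well-strength parameter z₀ = (a/ℏ)√(2mU₀) = 1.56 × √(2·1·17.4) = 9.203.
A new bound state (alternating even/odd) appears each time z₀ passes a multiple of π/2, so N = ⌊2z₀/π⌋ + 1 = ⌊5.859⌋ + 1 = 6.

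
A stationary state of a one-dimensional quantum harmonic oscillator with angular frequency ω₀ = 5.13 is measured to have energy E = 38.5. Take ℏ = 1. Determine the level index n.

E_n = ℏω₀(n + ½) ⇒ n = E/(ℏω₀) − ½ = 38.5/5.13 − 0.5 = 7.005 → n = 7.

n = 7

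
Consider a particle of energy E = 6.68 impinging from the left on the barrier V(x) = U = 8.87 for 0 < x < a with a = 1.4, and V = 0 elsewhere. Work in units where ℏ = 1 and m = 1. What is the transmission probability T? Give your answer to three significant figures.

T = 0.00846

E < U: inside the barrier ψ ∝ e^{±κx} with κ = √(2m(U − E))/ℏ = 2.093.
κa = 2.930, sinh(κa) = 9.337.
The exact tunnelling result is T⁻¹ = 1 + U² sinh²(κa) / [4E(U − E)] = 118.2, so T = 0.00846.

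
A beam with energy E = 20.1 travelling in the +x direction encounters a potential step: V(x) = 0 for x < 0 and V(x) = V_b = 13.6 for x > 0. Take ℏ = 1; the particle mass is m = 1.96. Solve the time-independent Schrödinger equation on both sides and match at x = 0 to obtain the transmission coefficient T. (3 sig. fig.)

T = 0.924

The wavenumbers are k₁ = √(2mE)/ℏ = 8.876 on the left and k₂ = √(2m(E − V_b))/ℏ = 5.048 on the right.
Matching ψ and ψ′ at x = 0 gives r = (k₁ − k₂)/(k₁ + k₂), so R = r² = 0.07561 and T = 1 − R = 0.9244.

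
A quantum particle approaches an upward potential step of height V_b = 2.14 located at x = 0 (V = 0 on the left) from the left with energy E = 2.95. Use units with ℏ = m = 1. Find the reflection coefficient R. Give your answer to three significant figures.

The wavenumbers are k₁ = √(2mE)/ℏ = 2.429 on the left and k₂ = √(2m(E − V_b))/ℏ = 1.273 on the right.
Continuity of ψ and ψ′ at the step yields the reflection amplitude r = (k₁ − k₂)/(k₁ + k₂) = 0.3123; thus R = |r|² = 0.09755, T = 0.9024.

R = 0.0976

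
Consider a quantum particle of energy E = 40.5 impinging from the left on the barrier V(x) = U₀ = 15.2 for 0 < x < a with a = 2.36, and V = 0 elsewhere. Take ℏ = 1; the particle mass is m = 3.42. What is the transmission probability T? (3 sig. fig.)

E > U₀: inside the barrier k₂ = √(2m(E − U₀))/ℏ = 13.15, k₂a = 31.05.
Matching at both interfaces gives T⁻¹ = 1 + U₀² sin²(k₂a) / [4E(E − U₀)] = 1.007, hence T = 0.993.

T = 0.993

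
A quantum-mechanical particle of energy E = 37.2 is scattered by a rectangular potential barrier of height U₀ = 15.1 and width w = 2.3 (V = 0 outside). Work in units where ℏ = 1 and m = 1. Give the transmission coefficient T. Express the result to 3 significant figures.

T = 0.989

E > U₀: inside the barrier k₂ = √(2m(E − U₀))/ℏ = 6.648, k₂w = 15.29.
Matching at both interfaces gives T⁻¹ = 1 + U₀² sin²(k₂w) / [4E(E − U₀)] = 1.011, hence T = 0.989.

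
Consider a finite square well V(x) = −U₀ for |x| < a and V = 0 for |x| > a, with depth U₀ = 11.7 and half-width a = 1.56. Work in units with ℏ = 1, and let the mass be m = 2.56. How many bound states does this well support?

The dimensionless depth is z₀ = a√(2mU₀)/ℏ = 1.56 × √(59.90) = 12.07.
A new bound state (alternating even/odd) appears each time z₀ passes a multiple of π/2, so N = ⌊2z₀/π⌋ + 1 = ⌊7.687⌋ + 1 = 8.

N = 8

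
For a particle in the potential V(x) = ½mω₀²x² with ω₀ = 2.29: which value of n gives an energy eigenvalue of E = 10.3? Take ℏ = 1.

n = 4

E_n = ℏω₀(n + ½) ⇒ n = E/(ℏω₀) − ½ = 10.3/2.29 − 0.5 = 3.998 → n = 4.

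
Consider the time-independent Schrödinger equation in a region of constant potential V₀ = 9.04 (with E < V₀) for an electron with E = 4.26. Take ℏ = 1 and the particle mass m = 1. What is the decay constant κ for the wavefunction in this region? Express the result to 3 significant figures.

Since E < V₀ the TISE in this region is ψ'' = κ²ψ with κ = √(2m(V₀ − E))/ℏ.
κ = √(2 × 1 × 4.78) = 3.092.

κ = 3.09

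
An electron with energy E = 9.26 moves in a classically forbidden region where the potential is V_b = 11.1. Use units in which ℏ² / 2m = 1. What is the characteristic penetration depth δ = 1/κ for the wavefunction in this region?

δ = 0.737

Since E < V_b the TISE in this region is ψ'' = κ²ψ with κ = √(2m(V_b − E))/ℏ.
κ = √(2 × 0.5 × 1.84) = 1.356. The penetration depth is δ = 1/κ = 0.737.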